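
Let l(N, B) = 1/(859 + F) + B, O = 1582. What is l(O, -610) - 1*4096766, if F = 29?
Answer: -3638469887/888 ≈ -4.0974e+6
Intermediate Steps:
l(N, B) = 1/888 + B (l(N, B) = 1/(859 + 29) + B = 1/888 + B)
l(O, -610) - 1*4096766 = (1/888 - 610) - 1*4096766 = -541679/888 - 4096766 = -3638469887/888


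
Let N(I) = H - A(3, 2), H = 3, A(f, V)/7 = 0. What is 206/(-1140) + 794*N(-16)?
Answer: 1357637/570 ≈ 2381.8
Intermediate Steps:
A(f, V) = 0 (A(f, V) = 7*0 = 0)
N(I) = 3 (N(I) = 3 - 1*0 = 3 + 0 = 3)
206/(-1140) + 794*N(-16) = 206/(-1140) + 794*3 = 206*(-1/1140) + 2382 = -103/570 + 2382 = 1357637/570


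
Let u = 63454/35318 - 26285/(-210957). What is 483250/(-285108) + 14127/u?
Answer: 1875120954010161026/255071856305229 ≈ 7351.3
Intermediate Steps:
u = 7157199554/3725289663 (u = 63454*(1/35318) - 26285*(-1/210957) = 31727/17659 + 26285/210957 = 7157199554/3725289663 ≈ 1.9212)
483250/(-285108) + 14127/u = 483250/(-285108) + 14127/(7157199554/3725289663) = 483250*(-1/285108) + 14127*(3725289663/7157199554) = -241625/142554 + 52627167069201/7157199554 = 1875120954010161026/255071856305229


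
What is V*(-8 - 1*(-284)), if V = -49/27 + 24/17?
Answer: -17020/153 ≈ -111.24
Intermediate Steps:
V = -185/459 (V = -49*1/27 + 24*(1/17) = -49/27 + 24/17 = -185/459 ≈ -0.40305)
V*(-8 - 1*(-284)) = -185*(-8 - 1*(-284))/459 = -185*(-8 + 284)/459 = -185/459*276 = -17020/153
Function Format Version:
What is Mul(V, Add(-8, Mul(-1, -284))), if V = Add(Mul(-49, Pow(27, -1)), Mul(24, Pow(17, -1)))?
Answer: Rational(-17020, 153) ≈ -111.24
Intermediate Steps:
V = Rational(-185, 459) (V = Add(Mul(-49, Rational(1, 27)), Mul(24, Rational(1, 17))) = Add(Rational(-49, 27), Rational(24, 17)) = Rational(-185, 459) ≈ -0.40305)
Mul(V, Add(-8, Mul(-1, -284))) = Mul(Rational(-185, 459), Add(-8, Mul(-1, -284))) = Mul(Rational(-185, 459), Add(-8, 284)) = Mul(Rational(-185, 459), 276) = Rational(-17020, 153)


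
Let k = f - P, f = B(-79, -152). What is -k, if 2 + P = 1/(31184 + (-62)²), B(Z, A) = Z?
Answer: 2697157/35028 ≈ 77.000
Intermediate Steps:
P = -70055/35028 (P = -2 + 1/(31184 + (-62)²) = -2 + 1/(31184 + 3844) = -2 + 1/35028 = -70055/35028 ≈ -2.0000)
f = -79
k = -2697157/35028 (k = -79 - 1*(-70055/35028) = -79 + 70055/35028 = -2697157/35028 ≈ -77.000)
-k = -1*(-2697157/35028) = 2697157/35028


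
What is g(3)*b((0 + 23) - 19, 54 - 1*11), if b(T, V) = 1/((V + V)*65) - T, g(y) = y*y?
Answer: -201231/5590 ≈ -35.998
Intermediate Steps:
g(y) = y**2
b(T, V) = -T + 1/(130*V) (b(T, V) = (1/65)/(2*V) - T = (1/(2*V))*(1/65) - T = 1/(130*V) - T = -T + 1/(130*V))
g(3)*b((0 + 23) - 19, 54 - 1*11) = 3**2*(-((0 + 23) - 19) + 1/(130*(54 - 1*11))) = 9*(-(23 - 19) + 1/(130*(54 - 11))) = 9*(-1*4 + (1/130)/43) = 9*(-4 + (1/130)*(1/43)) = 9*(-4 + 1/5590) = 9*(-22359/5590) = -201231/5590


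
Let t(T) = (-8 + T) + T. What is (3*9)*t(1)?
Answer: -162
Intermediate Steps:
t(T) = -8 + 2*T
(3*9)*t(1) = (3*9)*(-8 + 2*1) = 27*(-8 + 2) = 27*(-6) = -162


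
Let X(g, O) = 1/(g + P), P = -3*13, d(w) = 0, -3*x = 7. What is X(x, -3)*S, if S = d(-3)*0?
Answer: 0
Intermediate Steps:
x = -7/3 (x = -⅓*7 = -7/3 ≈ -2.3333)
P = -39
X(g, O) = 1/(-39 + g) (X(g, O) = 1/(g - 39) = 1/(-39 + g))
S = 0 (S = 0*0 = 0)
X(x, -3)*S = 0/(-39 - 7/3) = 0/(-124/3) = -3/124*0 = 0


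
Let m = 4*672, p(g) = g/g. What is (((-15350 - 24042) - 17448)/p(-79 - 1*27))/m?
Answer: -1015/48 ≈ -21.146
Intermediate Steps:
p(g) = 1
m = 2688
(((-15350 - 24042) - 17448)/p(-79 - 1*27))/m = (((-15350 - 24042) - 17448)/1)/2688 = ((-39392 - 17448)*1)*(1/2688) = -56840*1*(1/2688) = -56840*1/2688 = -1015/48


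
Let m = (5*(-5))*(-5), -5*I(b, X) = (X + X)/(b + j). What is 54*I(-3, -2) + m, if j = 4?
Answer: 841/5 ≈ 168.20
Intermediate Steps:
I(b, X) = -2*X/(5*(4 + b)) (I(b, X) = -(X + X)/(5*(b + 4)) = -2*X/(5*(4 + b)))
m = 125 (m = -25*(-5) = 125)
54*I(-3, -2) + m = 54*(-2*(-2)/(20 + 5*(-3))) + 125 = 54*(-2*(-2)/(20 - 15)) + 125 = 54*(-2*(-2)/5) + 125 = 54*(-2*(-2)*⅕) + 125 = 54*(⅘) + 125 = 216/5 + 125 = 841/5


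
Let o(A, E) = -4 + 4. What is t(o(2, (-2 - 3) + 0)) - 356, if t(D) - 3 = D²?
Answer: -353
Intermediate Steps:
o(A, E) = 0
t(D) = 3 + D²
t(o(2, (-2 - 3) + 0)) - 356 = (3 + 0²) - 356 = (3 + 0) - 356 = 3 - 356 = -353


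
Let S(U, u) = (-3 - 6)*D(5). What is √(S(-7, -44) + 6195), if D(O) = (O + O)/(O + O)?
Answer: √6186 ≈ 78.651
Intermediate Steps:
D(O) = 1 (D(O) = (2*O)/((2*O)) = (2*O)*(1/(2*O)) = 1)
S(U, u) = -9 (S(U, u) = (-3 - 6)*1 = -9*1 = -9)
√(S(-7, -44) + 6195) = √(-9 + 6195) = √6186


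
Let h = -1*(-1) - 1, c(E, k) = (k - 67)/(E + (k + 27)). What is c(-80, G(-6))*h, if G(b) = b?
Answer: 0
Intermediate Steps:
c(E, k) = (-67 + k)/(27 + E + k) (c(E, k) = (-67 + k)/(E + (27 + k)) = (-67 + k)/(27 + E + k))
h = 0 (h = 1 - 1 = 0)
c(-80, G(-6))*h = ((-67 - 6)/(27 - 80 - 6))*0 = (-73/(-59))*0 = -1/59*(-73)*0 = (73/59)*0 = 0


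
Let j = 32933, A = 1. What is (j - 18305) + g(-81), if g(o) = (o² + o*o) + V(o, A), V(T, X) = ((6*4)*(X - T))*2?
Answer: 31686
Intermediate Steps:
V(T, X) = -48*T + 48*X (V(T, X) = (24*(X - T))*2 = (-24*T + 24*X)*2 = -48*T + 48*X)
g(o) = 48 - 48*o + 2*o² (g(o) = (o² + o*o) + (-48*o + 48*1) = (o² + o²) + (-48*o + 48) = 2*o² + (48 - 48*o) = 48 - 48*o + 2*o²)
(j - 18305) + g(-81) = (32933 - 18305) + (48 - 48*(-81) + 2*(-81)²) = 14628 + (48 + 3888 + 2*6561) = 14628 + (48 + 3888 + 13122) = 14628 + 17058 = 31686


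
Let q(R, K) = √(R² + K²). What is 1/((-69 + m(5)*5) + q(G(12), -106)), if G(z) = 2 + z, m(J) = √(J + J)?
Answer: 1/(-69 + 2*√2858 + 5*√10) ≈ 0.018611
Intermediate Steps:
m(J) = √2*√J (m(J) = √(2*J) = √2*√J)
q(R, K) = √(K² + R²)
1/((-69 + m(5)*5) + q(G(12), -106)) = 1/((-69 + (√2*√5)*5) + √((-106)² + (2 + 12)²)) = 1/((-69 + √10*5) + √(11236 + 14²)) = 1/((-69 + 5*√10) + √(11236 + 196)) = 1/((-69 + 5*√10) + √11432) = 1/((-69 + 5*√10) + 2*√2858) = 1/(-69 + 2*√2858 + 5*√10)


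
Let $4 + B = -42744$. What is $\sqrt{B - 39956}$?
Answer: $4 i \sqrt{5169} \approx 287.58 i$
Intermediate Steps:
$B = -42748$ ($B = -4 - 42744 = -42748$)
$\sqrt{B - 39956} = \sqrt{-42748 - 39956} = \sqrt{-82704} = 4 i \sqrt{5169}$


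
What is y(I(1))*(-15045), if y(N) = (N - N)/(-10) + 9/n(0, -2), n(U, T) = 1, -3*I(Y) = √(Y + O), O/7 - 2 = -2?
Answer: -135405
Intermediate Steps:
O = 0 (O = 14 + 7*(-2) = 14 - 14 = 0)
I(Y) = -√Y/3 (I(Y) = -√(Y + 0)/3 = -√Y/3)
y(N) = 9 (y(N) = (N - N)/(-10) + 9/1 = 0*(-⅒) + 9*1 = 0 + 9 = 9)
y(I(1))*(-15045) = 9*(-15045) = -135405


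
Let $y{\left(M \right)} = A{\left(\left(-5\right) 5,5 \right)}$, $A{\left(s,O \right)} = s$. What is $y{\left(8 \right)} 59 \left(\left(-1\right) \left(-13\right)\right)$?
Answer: $-19175$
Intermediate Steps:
$y{\left(M \right)} = -25$ ($y{\left(M \right)} = \left(-5\right) 5 = -25$)
$y{\left(8 \right)} 59 \left(\left(-1\right) \left(-13\right)\right) = \left(-25\right) 59 \left(\left(-1\right) \left(-13\right)\right) = \left(-1475\right) 13 = -19175$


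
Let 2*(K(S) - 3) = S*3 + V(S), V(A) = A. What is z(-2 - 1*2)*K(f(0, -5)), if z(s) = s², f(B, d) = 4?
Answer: 176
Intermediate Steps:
K(S) = 3 + 2*S (K(S) = 3 + (S*3 + S)/2 = 3 + (3*S + S)/2 = 3 + (4*S)/2 = 3 + 2*S)
z(-2 - 1*2)*K(f(0, -5)) = (-2 - 1*2)²*(3 + 2*4) = (-2 - 2)²*(3 + 8) = (-4)²*11 = 16*11 = 176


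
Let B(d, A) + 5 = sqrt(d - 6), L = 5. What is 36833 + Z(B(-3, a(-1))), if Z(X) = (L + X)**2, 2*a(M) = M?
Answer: 36824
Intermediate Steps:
a(M) = M/2
B(d, A) = -5 + sqrt(-6 + d) (B(d, A) = -5 + sqrt(d - 6) = -5 + sqrt(-6 + d))
Z(X) = (5 + X)**2
36833 + Z(B(-3, a(-1))) = 36833 + (5 + (-5 + sqrt(-6 - 3)))**2 = 36833 + (5 + (-5 + sqrt(-9)))**2 = 36833 + (5 + (-5 + 3*I))**2 = 36833 + (3*I)**2 = 36833 - 9 = 36824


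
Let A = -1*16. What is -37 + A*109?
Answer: -1781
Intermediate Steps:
A = -16
-37 + A*109 = -37 - 16*109 = -37 - 1744 = -1781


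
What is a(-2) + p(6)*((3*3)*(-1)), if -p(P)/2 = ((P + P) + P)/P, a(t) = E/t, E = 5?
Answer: 103/2 ≈ 51.500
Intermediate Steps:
a(t) = 5/t
p(P) = -6 (p(P) = -2*((P + P) + P)/P = -2*(2*P + P)/P = -2*3*P/P = -2*3 = -6)
a(-2) + p(6)*((3*3)*(-1)) = 5/(-2) - 6*3*3*(-1) = 5*(-1/2) - 54*(-1) = -5/2 - 6*(-9) = -5/2 + 54 = 103/2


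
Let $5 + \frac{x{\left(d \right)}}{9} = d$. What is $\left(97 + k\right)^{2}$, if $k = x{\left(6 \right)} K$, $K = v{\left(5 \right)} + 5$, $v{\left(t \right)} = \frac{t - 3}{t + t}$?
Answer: $\frac{516961}{25} \approx 20678.0$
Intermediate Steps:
$x{\left(d \right)} = -45 + 9 d$
$v{\left(t \right)} = \frac{-3 + t}{2 t}$
$K = \frac{26}{5}$ ($K = \frac{-3 + 5}{2 \cdot 5} + 5 = \frac{1}{2} \cdot \frac{1}{5} \cdot 2 + 5 = \frac{1}{5} + 5 = \frac{26}{5} \approx 5.2$)
$k = \frac{234}{5}$ ($k = \left(-45 + 9 \cdot 6\right) \frac{26}{5} = \left(-45 + 54\right) \frac{26}{5} = 9 \cdot \frac{26}{5} = \frac{234}{5} \approx 46.8$)
$\left(97 + k\right)^{2} = \left(97 + \frac{234}{5}\right)^{2} = \left(\frac{719}{5}\right)^{2} = \frac{516961}{25}$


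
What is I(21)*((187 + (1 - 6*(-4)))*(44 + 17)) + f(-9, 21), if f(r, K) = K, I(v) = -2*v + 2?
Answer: -517259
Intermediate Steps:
I(v) = 2 - 2*v
I(21)*((187 + (1 - 6*(-4)))*(44 + 17)) + f(-9, 21) = (2 - 2*21)*((187 + (1 - 6*(-4)))*(44 + 17)) + 21 = (2 - 42)*((187 + (1 + 24))*61) + 21 = -40*(187 + 25)*61 + 21 = -8480*61 + 21 = -40*12932 + 21 = -517280 + 21 = -517259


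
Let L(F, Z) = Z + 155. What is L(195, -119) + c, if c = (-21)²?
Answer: 477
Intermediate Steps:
L(F, Z) = 155 + Z
c = 441
L(195, -119) + c = (155 - 119) + 441 = 36 + 441 = 477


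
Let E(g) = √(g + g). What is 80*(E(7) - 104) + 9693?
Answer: 1373 + 80*√14 ≈ 1672.3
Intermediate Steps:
E(g) = √2*√g (E(g) = √(2*g) = √2*√g)
80*(E(7) - 104) + 9693 = 80*(√2*√7 - 104) + 9693 = 80*(√14 - 104) + 9693 = 80*(-104 + √14) + 9693 = (-8320 + 80*√14) + 9693 = 1373 + 80*√14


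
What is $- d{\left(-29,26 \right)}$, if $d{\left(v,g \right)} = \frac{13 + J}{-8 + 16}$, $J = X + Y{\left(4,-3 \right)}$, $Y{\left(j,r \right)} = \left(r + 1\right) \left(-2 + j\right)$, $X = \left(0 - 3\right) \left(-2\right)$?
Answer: $- \frac{15}{8} \approx -1.875$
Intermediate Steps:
$X = 6$ ($X = \left(-3\right) \left(-2\right) = 6$)
$Y{\left(j,r \right)} = \left(1 + r\right) \left(-2 + j\right)$
$J = 2$ ($J = 6 + \left(-2 + 4 - -6 + 4 \left(-3\right)\right) = 6 + \left(-2 + 4 + 6 - 12\right) = 6 - 4 = 2$)
$d{\left(v,g \right)} = \frac{15}{8}$ ($d{\left(v,g \right)} = \frac{13 + 2}{-8 + 16} = \frac{15}{8}$)
$- d{\left(-29,26 \right)} = \left(-1\right) \frac{15}{8} = - \frac{15}{8}$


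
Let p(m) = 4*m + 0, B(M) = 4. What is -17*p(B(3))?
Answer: -272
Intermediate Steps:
p(m) = 4*m
-17*p(B(3)) = -68*4 = -17*16 = -272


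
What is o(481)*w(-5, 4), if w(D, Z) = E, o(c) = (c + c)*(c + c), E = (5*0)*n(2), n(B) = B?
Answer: 0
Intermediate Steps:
E = 0 (E = (5*0)*2 = 0*2 = 0)
o(c) = 4*c² (o(c) = (2*c)*(2*c) = 4*c²)
w(D, Z) = 0
o(481)*w(-5, 4) = (4*481²)*0 = (4*231361)*0 = 925444*0 = 0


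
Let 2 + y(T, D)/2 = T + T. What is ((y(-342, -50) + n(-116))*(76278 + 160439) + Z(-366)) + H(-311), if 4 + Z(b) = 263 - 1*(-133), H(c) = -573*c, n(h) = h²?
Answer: 2860666823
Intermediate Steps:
y(T, D) = -4 + 4*T (y(T, D) = -4 + 2*(T + T) = -4 + 2*(2*T) = -4 + 4*T)
Z(b) = 392 (Z(b) = -4 + (263 - 1*(-133)) = -4 + (263 + 133) = -4 + 396 = 392)
((y(-342, -50) + n(-116))*(76278 + 160439) + Z(-366)) + H(-311) = (((-4 + 4*(-342)) + (-116)²)*(76278 + 160439) + 392) - 573*(-311) = (((-4 - 1368) + 13456)*236717 + 392) + 178203 = ((-1372 + 13456)*236717 + 392) + 178203 = (12084*236717 + 392) + 178203 = (2860488228 + 392) + 178203 = 2860488620 + 178203 = 2860666823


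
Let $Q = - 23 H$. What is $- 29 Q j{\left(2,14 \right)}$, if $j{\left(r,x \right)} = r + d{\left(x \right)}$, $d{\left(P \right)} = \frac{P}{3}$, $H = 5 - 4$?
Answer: $\frac{13340}{3} \approx 4446.7$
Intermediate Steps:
$H = 1$
$d{\left(P \right)} = \frac{P}{3}$ ($d{\left(P \right)} = P \frac{1}{3} = \frac{P}{3}$)
$Q = -23$ ($Q = \left(-23\right) 1 = -23$)
$j{\left(r,x \right)} = r + \frac{x}{3}$
$- 29 Q j{\left(2,14 \right)} = \left(-29\right) \left(-23\right) \left(2 + \frac{1}{3} \cdot 14\right) = 667 \left(2 + \frac{14}{3}\right) = 667 \cdot \frac{20}{3} = \frac{13340}{3}$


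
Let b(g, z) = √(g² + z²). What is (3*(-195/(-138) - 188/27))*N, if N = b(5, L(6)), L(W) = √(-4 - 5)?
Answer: -13786/207 ≈ -66.599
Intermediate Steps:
L(W) = 3*I (L(W) = √(-9) = 3*I)
N = 4 (N = √(5² + (3*I)²) = √(25 - 9) = √16 = 4)
(3*(-195/(-138) - 188/27))*N = (3*(-195/(-138) - 188/27))*4 = (3*(-195*(-1/138) - 188*1/27))*4 = (3*(65/46 - 188/27))*4 = (3*(-6893/1242))*4 = -6893/414*4 = -13786/207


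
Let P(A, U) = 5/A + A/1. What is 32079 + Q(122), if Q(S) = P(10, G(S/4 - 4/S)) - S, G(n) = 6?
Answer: 63935/2 ≈ 31968.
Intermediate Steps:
P(A, U) = A + 5/A (P(A, U) = 5/A + A*1 = 5/A + A = A + 5/A)
Q(S) = 21/2 - S (Q(S) = (10 + 5/10) - S = (10 + 5*(⅒)) - S = (10 + ½) - S = 21/2 - S)
32079 + Q(122) = 32079 + (21/2 - 1*122) = 32079 + (21/2 - 122) = 32079 - 223/2 = 63935/2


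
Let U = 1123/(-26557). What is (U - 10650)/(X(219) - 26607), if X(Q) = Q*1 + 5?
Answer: 40404739/100093333 ≈ 0.40367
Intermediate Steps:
U = -1123/26557 (U = 1123*(-1/26557) = -1123/26557 ≈ -0.042286)
X(Q) = 5 + Q (X(Q) = Q + 5 = 5 + Q)
(U - 10650)/(X(219) - 26607) = (-1123/26557 - 10650)/((5 + 219) - 26607) = -282833173/(26557*(224 - 26607)) = -282833173/26557/(-26383) = -282833173/26557*(-1/26383) = 40404739/100093333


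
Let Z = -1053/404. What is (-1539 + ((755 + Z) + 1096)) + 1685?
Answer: 805735/404 ≈ 1994.4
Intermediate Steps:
Z = -1053/404 (Z = -1053*1/404 = -1053/404 ≈ -2.6064)
(-1539 + ((755 + Z) + 1096)) + 1685 = (-1539 + ((755 - 1053/404) + 1096)) + 1685 = (-1539 + (303967/404 + 1096)) + 1685 = (-1539 + 746751/404) + 1685 = 124995/404 + 1685 = 805735/404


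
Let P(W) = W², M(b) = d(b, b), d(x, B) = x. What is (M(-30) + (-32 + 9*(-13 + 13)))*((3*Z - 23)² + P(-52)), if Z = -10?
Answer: -341806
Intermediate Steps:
M(b) = b
(M(-30) + (-32 + 9*(-13 + 13)))*((3*Z - 23)² + P(-52)) = (-30 + (-32 + 9*(-13 + 13)))*((3*(-10) - 23)² + (-52)²) = (-30 + (-32 + 9*0))*((-30 - 23)² + 2704) = (-30 + (-32 + 0))*((-53)² + 2704) = (-30 - 32)*(2809 + 2704) = -62*5513 = -341806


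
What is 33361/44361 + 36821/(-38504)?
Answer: -348884437/1708075944 ≈ -0.20426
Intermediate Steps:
33361/44361 + 36821/(-38504) = 33361*(1/44361) + 36821*(-1/38504) = 33361/44361 - 36821/38504 = -348884437/1708075944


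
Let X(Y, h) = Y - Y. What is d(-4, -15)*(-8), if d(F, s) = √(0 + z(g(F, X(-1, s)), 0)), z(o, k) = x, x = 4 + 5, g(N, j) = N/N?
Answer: -24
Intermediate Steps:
X(Y, h) = 0
g(N, j) = 1
x = 9
z(o, k) = 9
d(F, s) = 3 (d(F, s) = √(0 + 9) = √9 = 3)
d(-4, -15)*(-8) = 3*(-8) = -24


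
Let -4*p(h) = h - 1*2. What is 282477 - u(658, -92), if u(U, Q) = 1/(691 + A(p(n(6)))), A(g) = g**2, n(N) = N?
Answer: 195474083/692 ≈ 2.8248e+5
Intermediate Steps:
p(h) = 1/2 - h/4 (p(h) = -(h - 1*2)/4 = -(h - 2)/4 = -(-2 + h)/4 = 1/2 - h/4)
u(U, Q) = 1/692 (u(U, Q) = 1/(691 + (1/2 - 1/4*6)**2) = 1/(691 + (1/2 - 3/2)**2) = 1/(691 + (-1)**2) = 1/(691 + 1) = 1/692)
282477 - u(658, -92) = 282477 - 1*1/692 = 282477 - 1/692 = 195474083/692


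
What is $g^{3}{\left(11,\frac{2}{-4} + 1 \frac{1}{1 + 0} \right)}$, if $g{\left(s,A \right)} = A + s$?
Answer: $\frac{12167}{8} \approx 1520.9$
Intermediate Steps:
$g^{3}{\left(11,\frac{2}{-4} + 1 \frac{1}{1 + 0} \right)} = \left(\left(\frac{2}{-4} + 1 \frac{1}{1 + 0}\right) + 11\right)^{3} = \left(\left(2 \left(- \frac{1}{4}\right) + 1 \cdot 1^{-1}\right) + 11\right)^{3} = \left(\left(- \frac{1}{2} + 1 \cdot 1\right) + 11\right)^{3} = \left(\left(- \frac{1}{2} + 1\right) + 11\right)^{3} = \left(\frac{1}{2} + 11\right)^{3} = \left(\frac{23}{2}\right)^{3} = \frac{12167}{8}$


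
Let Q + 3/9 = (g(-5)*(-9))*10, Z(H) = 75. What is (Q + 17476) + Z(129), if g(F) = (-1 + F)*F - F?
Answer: 43202/3 ≈ 14401.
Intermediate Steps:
g(F) = -F + F*(-1 + F) (g(F) = F*(-1 + F) - F = -F + F*(-1 + F))
Q = -9451/3 (Q = -1/3 + (-5*(-2 - 5)*(-9))*10 = -1/3 + (-5*(-7)*(-9))*10 = -1/3 + (35*(-9))*10 = -1/3 - 315*10 = -1/3 - 3150 = -9451/3 ≈ -3150.3)
(Q + 17476) + Z(129) = (-9451/3 + 17476) + 75 = 42977/3 + 75 = 43202/3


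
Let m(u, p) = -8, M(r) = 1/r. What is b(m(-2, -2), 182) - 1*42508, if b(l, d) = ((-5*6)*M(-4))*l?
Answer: -42568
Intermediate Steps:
b(l, d) = 15*l/2 (b(l, d) = (-5*6/(-4))*l = (-30*(-¼))*l = 15*l/2)
b(m(-2, -2), 182) - 1*42508 = (15/2)*(-8) - 1*42508 = -60 - 42508 = -42568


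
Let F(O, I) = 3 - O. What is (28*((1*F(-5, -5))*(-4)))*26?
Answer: -23296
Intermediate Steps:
(28*((1*F(-5, -5))*(-4)))*26 = (28*((1*(3 - 1*(-5)))*(-4)))*26 = (28*((1*(3 + 5))*(-4)))*26 = (28*((1*8)*(-4)))*26 = (28*(8*(-4)))*26 = (28*(-32))*26 = -896*26 = -23296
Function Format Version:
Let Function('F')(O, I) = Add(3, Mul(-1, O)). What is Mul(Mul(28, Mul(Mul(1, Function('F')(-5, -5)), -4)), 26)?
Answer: -23296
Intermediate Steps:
Mul(Mul(28, Mul(Mul(1, Function('F')(-5, -5)), -4)), 26) = Mul(Mul(28, Mul(Mul(1, Add(3, Mul(-1, -5))), -4)), 26) = Mul(Mul(28, Mul(Mul(1, Add(3, 5)), -4)), 26) = Mul(Mul(28, Mul(Mul(1, 8), -4)), 26) = Mul(Mul(28, Mul(8, -4)), 26) = Mul(Mul(28, -32), 26) = Mul(-896, 26) = -23296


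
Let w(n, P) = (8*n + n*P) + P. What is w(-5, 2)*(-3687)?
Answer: 176976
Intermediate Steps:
w(n, P) = P + 8*n + P*n (w(n, P) = (8*n + P*n) + P = P + 8*n + P*n)
w(-5, 2)*(-3687) = (2 + 8*(-5) + 2*(-5))*(-3687) = (2 - 40 - 10)*(-3687) = -48*(-3687) = 176976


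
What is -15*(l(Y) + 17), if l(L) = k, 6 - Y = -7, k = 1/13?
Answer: -3330/13 ≈ -256.15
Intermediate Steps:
k = 1/13 ≈ 0.076923
Y = 13 (Y = 6 - 1*(-7) = 6 + 7 = 13)
l(L) = 1/13
-15*(l(Y) + 17) = -15*(1/13 + 17) = -15*222/13 = -3330/13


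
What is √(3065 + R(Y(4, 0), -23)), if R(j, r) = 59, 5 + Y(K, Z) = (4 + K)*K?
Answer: 2*√781 ≈ 55.893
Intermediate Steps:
Y(K, Z) = -5 + K*(4 + K) (Y(K, Z) = -5 + (4 + K)*K = -5 + K*(4 + K))
√(3065 + R(Y(4, 0), -23)) = √(3065 + 59) = √3124 = 2*√781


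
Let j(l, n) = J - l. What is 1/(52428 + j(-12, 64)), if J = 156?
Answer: 1/52596 ≈ 1.9013e-5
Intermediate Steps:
j(l, n) = 156 - l
1/(52428 + j(-12, 64)) = 1/(52428 + (156 - 1*(-12))) = 1/(52428 + (156 + 12)) = 1/(52428 + 168) = 1/52596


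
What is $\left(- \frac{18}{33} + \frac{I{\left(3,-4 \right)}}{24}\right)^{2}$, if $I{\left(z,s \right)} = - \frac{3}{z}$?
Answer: $\frac{24025}{69696} \approx 0.34471$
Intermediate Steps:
$\left(- \frac{18}{33} + \frac{I{\left(3,-4 \right)}}{24}\right)^{2} = \left(- \frac{18}{33} + \frac{\left(-3\right) \frac{1}{3}}{24}\right)^{2} = \left(\left(-18\right) \frac{1}{33} + \left(-3\right) \frac{1}{3} \cdot \frac{1}{24}\right)^{2} = \left(- \frac{6}{11} - \frac{1}{24}\right)^{2} = \left(- \frac{155}{264}\right)^{2} = \frac{24025}{69696}$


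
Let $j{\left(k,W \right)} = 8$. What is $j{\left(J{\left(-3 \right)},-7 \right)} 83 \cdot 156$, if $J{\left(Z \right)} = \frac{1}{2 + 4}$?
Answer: $103584$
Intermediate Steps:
$J{\left(Z \right)} = \frac{1}{6}$
$j{\left(J{\left(-3 \right)},-7 \right)} 83 \cdot 156 = 8 \cdot 83 \cdot 156 = 664 \cdot 156 = 103584$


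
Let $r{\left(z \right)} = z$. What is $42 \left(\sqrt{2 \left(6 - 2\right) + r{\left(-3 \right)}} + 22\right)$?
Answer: $924 + 42 \sqrt{5} \approx 1017.9$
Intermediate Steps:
$42 \left(\sqrt{2 \left(6 - 2\right) + r{\left(-3 \right)}} + 22\right) = 42 \left(\sqrt{2 \left(6 - 2\right) - 3} + 22\right) = 42 \left(\sqrt{2 \cdot 4 - 3} + 22\right) = 42 \left(\sqrt{8 - 3} + 22\right) = 42 \left(\sqrt{5} + 22\right) = 42 \left(22 + \sqrt{5}\right) = 924 + 42 \sqrt{5}$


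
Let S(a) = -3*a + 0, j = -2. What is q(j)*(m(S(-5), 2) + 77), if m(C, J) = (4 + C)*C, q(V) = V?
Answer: -724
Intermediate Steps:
S(a) = -3*a
m(C, J) = C*(4 + C)
q(j)*(m(S(-5), 2) + 77) = -2*((-3*(-5))*(4 - 3*(-5)) + 77) = -2*(15*(4 + 15) + 77) = -2*(15*19 + 77) = -2*(285 + 77) = -2*362 = -724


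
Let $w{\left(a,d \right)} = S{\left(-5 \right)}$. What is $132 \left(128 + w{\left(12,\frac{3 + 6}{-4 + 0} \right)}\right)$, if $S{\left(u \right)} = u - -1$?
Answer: $16368$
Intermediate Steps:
$S{\left(u \right)} = 1 + u$ ($S{\left(u \right)} = u + 1 = 1 + u$)
$w{\left(a,d \right)} = -4$ ($w{\left(a,d \right)} = 1 - 5 = -4$)
$132 \left(128 + w{\left(12,\frac{3 + 6}{-4 + 0} \right)}\right) = 132 \left(128 - 4\right) = 132 \cdot 124 = 16368$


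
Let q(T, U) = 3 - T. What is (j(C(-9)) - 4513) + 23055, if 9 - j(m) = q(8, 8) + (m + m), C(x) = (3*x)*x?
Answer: 18070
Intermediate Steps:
C(x) = 3*x²
j(m) = 14 - 2*m (j(m) = 9 - ((3 - 1*8) + (m + m)) = 9 - ((3 - 8) + 2*m) = 9 - (-5 + 2*m) = 9 + (5 - 2*m) = 14 - 2*m)
(j(C(-9)) - 4513) + 23055 = ((14 - 6*(-9)²) - 4513) + 23055 = ((14 - 6*81) - 4513) + 23055 = ((14 - 2*243) - 4513) + 23055 = ((14 - 486) - 4513) + 23055 = (-472 - 4513) + 23055 = -4985 + 23055 = 18070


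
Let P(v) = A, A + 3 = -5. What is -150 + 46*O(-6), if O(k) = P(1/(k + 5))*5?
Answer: -1990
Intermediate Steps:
A = -8 (A = -3 - 5 = -8)
P(v) = -8
O(k) = -40 (O(k) = -8*5 = -40)
-150 + 46*O(-6) = -150 + 46*(-40) = -150 - 1840 = -1990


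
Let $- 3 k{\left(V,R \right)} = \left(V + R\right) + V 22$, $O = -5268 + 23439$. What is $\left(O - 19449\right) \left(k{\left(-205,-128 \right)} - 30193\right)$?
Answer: $36523536$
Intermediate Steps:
$O = 18171$
$k{\left(V,R \right)} = - \frac{23 V}{3} - \frac{R}{3}$ ($k{\left(V,R \right)} = - \frac{\left(V + R\right) + V 22}{3} = - \frac{\left(R + V\right) + 22 V}{3} = - \frac{R + 23 V}{3} = - \frac{23 V}{3} - \frac{R}{3}$)
$\left(O - 19449\right) \left(k{\left(-205,-128 \right)} - 30193\right) = \left(18171 - 19449\right) \left(\left(\left(- \frac{23}{3}\right) \left(-205\right) - - \frac{128}{3}\right) - 30193\right) = - 1278 \left(\left(\frac{4715}{3} + \frac{128}{3}\right) - 30193\right) = - 1278 \left(\frac{4843}{3} - 30193\right) = \left(-1278\right) \left(- \frac{85736}{3}\right) = 36523536$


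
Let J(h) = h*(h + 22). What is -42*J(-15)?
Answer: 4410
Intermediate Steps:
J(h) = h*(22 + h)
-42*J(-15) = -(-630)*(22 - 15) = -(-630)*7 = -42*(-105) = 4410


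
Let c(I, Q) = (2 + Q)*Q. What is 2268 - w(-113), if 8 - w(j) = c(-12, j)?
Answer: 14803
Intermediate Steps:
c(I, Q) = Q*(2 + Q)
w(j) = 8 - j*(2 + j)
2268 - w(-113) = 2268 - (8 - 1*(-113)*(2 - 113)) = 2268 - (8 - 1*(-113)*(-111)) = 2268 - (8 - 12543) = 2268 - 1*(-12535) = 2268 + 12535 = 14803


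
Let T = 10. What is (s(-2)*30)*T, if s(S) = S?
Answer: -600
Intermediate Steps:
(s(-2)*30)*T = -2*30*10 = -60*10 = -600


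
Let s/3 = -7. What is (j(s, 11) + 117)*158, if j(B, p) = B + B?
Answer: 11850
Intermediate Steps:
s = -21 (s = 3*(-7) = -21)
j(B, p) = 2*B
(j(s, 11) + 117)*158 = (2*(-21) + 117)*158 = (-42 + 117)*158 = 75*158 = 11850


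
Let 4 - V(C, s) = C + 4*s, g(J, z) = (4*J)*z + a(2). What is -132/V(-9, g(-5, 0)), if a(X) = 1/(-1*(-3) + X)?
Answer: -660/61 ≈ -10.820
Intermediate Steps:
a(X) = 1/(3 + X)
g(J, z) = ⅕ + 4*J*z (g(J, z) = (4*J)*z + 1/(3 + 2) = 4*J*z + 1/5 = 4*J*z + ⅕ = ⅕ + 4*J*z)
V(C, s) = 4 - C - 4*s (V(C, s) = 4 - (C + 4*s) = 4 + (-C - 4*s) = 4 - C - 4*s)
-132/V(-9, g(-5, 0)) = -132/(4 - 1*(-9) - 4*(⅕ + 4*(-5)*0)) = -132/(4 + 9 - 4*(⅕ + 0)) = -132/(4 + 9 - 4*⅕) = -132/(4 + 9 - ⅘) = -132/61/5 = -132*5/61 = -660/61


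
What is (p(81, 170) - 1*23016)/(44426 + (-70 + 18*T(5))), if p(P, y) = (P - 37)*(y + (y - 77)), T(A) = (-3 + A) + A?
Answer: -5722/22241 ≈ -0.25727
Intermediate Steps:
T(A) = -3 + 2*A
p(P, y) = (-77 + 2*y)*(-37 + P) (p(P, y) = (-37 + P)*(y + (-77 + y)) = (-37 + P)*(-77 + 2*y) = (-77 + 2*y)*(-37 + P))
(p(81, 170) - 1*23016)/(44426 + (-70 + 18*T(5))) = ((2849 - 77*81 - 74*170 + 2*81*170) - 1*23016)/(44426 + (-70 + 18*(-3 + 2*5))) = ((2849 - 6237 - 12580 + 27540) - 23016)/(44426 + (-70 + 18*(-3 + 10))) = (11572 - 23016)/(44426 + (-70 + 18*7)) = -11444/(44426 + (-70 + 126)) = -11444/(44426 + 56) = -11444/44482 = -11444*1/44482 = -5722/22241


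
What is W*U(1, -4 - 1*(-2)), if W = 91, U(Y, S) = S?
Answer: -182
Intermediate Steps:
W*U(1, -4 - 1*(-2)) = 91*(-4 - 1*(-2)) = 91*(-4 + 2) = 91*(-2) = -182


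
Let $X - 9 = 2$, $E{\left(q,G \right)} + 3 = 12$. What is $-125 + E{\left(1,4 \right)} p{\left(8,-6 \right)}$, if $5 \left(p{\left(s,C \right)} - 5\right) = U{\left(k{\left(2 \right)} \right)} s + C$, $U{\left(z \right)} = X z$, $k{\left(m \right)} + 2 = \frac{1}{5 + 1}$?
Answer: $- \frac{1906}{5} \approx -381.2$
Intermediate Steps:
$E{\left(q,G \right)} = 9$ ($E{\left(q,G \right)} = -3 + 12 = 9$)
$X = 11$ ($X = 9 + 2 = 11$)
$k{\left(m \right)} = - \frac{11}{6}$ ($k{\left(m \right)} = -2 + \frac{1}{5 + 1} = -2 + \frac{1}{6} = - \frac{11}{6}$)
$U{\left(z \right)} = 11 z$
$p{\left(s,C \right)} = 5 - \frac{121 s}{30} + \frac{C}{5}$ ($p{\left(s,C \right)} = 5 + \frac{11 \left(- \frac{11}{6}\right) s + C}{5} = 5 + \frac{- \frac{121 s}{6} + C}{5} = 5 + \frac{C - \frac{121 s}{6}}{5} = 5 + \left(- \frac{121 s}{30} + \frac{C}{5}\right) = 5 - \frac{121 s}{30} + \frac{C}{5}$)
$-125 + E{\left(1,4 \right)} p{\left(8,-6 \right)} = -125 + 9 \left(5 - \frac{484}{15} + \frac{1}{5} \left(-6\right)\right) = -125 + 9 \left(5 - \frac{484}{15} - \frac{6}{5}\right) = -125 + 9 \left(- \frac{427}{15}\right) = -125 - \frac{1281}{5} = - \frac{1906}{5}$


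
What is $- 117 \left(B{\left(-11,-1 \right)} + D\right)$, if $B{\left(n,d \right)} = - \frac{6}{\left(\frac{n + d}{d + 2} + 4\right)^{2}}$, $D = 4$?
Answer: $- \frac{14625}{32} \approx -457.03$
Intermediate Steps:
$B{\left(n,d \right)} = - \frac{6}{\left(4 + \frac{d + n}{2 + d}\right)^{2}}$ ($B{\left(n,d \right)} = - \frac{6}{\left(\frac{d + n}{2 + d} + 4\right)^{2}} = - \frac{6}{\left(4 + \frac{d + n}{2 + d}\right)^{2}}$)
$- 117 \left(B{\left(-11,-1 \right)} + D\right) = - 117 \left(- \frac{6 \left(2 - 1\right)^{2}}{\left(8 - 11 + 5 \left(-1\right)\right)^{2}} + 4\right) = - 117 \left(- \frac{6 \cdot 1^{2}}{\left(8 - 11 - 5\right)^{2}} + 4\right) = - 117 \left(\left(-6\right) 1 \cdot \frac{1}{64} + 4\right) = - 117 \left(- \frac{3}{32} + 4\right) = \left(-117\right) \frac{125}{32} = - \frac{14625}{32}$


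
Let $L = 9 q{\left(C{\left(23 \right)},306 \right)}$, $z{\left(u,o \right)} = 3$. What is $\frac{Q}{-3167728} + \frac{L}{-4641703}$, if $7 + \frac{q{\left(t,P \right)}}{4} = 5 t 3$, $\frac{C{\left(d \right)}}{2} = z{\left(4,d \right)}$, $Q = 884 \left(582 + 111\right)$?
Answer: $- \frac{713257032375}{3675913140196} \approx -0.19404$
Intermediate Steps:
$Q = 612612$ ($Q = 884 \cdot 693 = 612612$)
$C{\left(d \right)} = 6$ ($C{\left(d \right)} = 2 \cdot 3 = 6$)
$q{\left(t,P \right)} = -28 + 60 t$ ($q{\left(t,P \right)} = -28 + 4 \cdot 5 t 3 = -28 + 4 \cdot 15 t = -28 + 60 t$)
$L = 2988$ ($L = 9 \left(-28 + 60 \cdot 6\right) = 9 \left(-28 + 360\right) = 9 \cdot 332 = 2988$)
$\frac{Q}{-3167728} + \frac{L}{-4641703} = \frac{612612}{-3167728} + \frac{2988}{-4641703} = 612612 \left(- \frac{1}{3167728}\right) + 2988 \left(- \frac{1}{4641703}\right) = - \frac{153153}{791932} - \frac{2988}{4641703} = - \frac{713257032375}{3675913140196}$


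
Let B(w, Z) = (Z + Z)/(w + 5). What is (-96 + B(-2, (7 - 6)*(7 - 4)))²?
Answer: 8836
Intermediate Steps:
B(w, Z) = 2*Z/(5 + w) (B(w, Z) = (2*Z)/(5 + w) = 2*Z/(5 + w))
(-96 + B(-2, (7 - 6)*(7 - 4)))² = (-96 + 2*((7 - 6)*(7 - 4))/(5 - 2))² = (-96 + 2*(1*3)/3)² = (-96 + 2*3*(⅓))² = (-96 + 2)² = (-94)² = 8836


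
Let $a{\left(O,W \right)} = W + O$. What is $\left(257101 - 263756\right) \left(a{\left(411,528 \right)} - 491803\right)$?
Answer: $3266699920$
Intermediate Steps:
$a{\left(O,W \right)} = O + W$
$\left(257101 - 263756\right) \left(a{\left(411,528 \right)} - 491803\right) = \left(257101 - 263756\right) \left(\left(411 + 528\right) - 491803\right) = - 6655 \left(939 - 491803\right) = \left(-6655\right) \left(-490864\right) = 3266699920$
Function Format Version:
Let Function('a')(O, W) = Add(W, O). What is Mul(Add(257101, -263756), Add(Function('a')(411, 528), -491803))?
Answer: 3266699920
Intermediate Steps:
Function('a')(O, W) = Add(O, W)
Mul(Add(257101, -263756), Add(Function('a')(411, 528), -491803)) = Mul(Add(257101, -263756), Add(Add(411, 528), -491803)) = Mul(-6655, Add(939, -491803)) = Mul(-6655, -490864) = 3266699920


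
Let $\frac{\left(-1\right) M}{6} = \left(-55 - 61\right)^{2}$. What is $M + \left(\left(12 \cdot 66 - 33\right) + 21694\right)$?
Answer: $-58283$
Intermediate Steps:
$M = -80736$ ($M = - 6 \left(-55 - 61\right)^{2} = - 6 \left(-116\right)^{2} = \left(-6\right) 13456 = -80736$)
$M + \left(\left(12 \cdot 66 - 33\right) + 21694\right) = -80736 + \left(\left(12 \cdot 66 - 33\right) + 21694\right) = -80736 + \left(\left(792 - 33\right) + 21694\right) = -80736 + \left(759 + 21694\right) = -80736 + 22453 = -58283$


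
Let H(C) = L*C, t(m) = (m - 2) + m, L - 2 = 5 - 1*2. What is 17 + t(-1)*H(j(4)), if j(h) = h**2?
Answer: -303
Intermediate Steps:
L = 5 (L = 2 + (5 - 1*2) = 2 + (5 - 2) = 2 + 3 = 5)
t(m) = -2 + 2*m (t(m) = (-2 + m) + m = -2 + 2*m)
H(C) = 5*C
17 + t(-1)*H(j(4)) = 17 + (-2 + 2*(-1))*(5*4**2) = 17 + (-2 - 2)*(5*16) = 17 - 4*80 = 17 - 320 = -303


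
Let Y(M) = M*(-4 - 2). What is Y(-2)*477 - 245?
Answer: 5479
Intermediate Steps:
Y(M) = -6*M (Y(M) = M*(-6) = -6*M)
Y(-2)*477 - 245 = -6*(-2)*477 - 245 = 12*477 - 245 = 5724 - 245 = 5479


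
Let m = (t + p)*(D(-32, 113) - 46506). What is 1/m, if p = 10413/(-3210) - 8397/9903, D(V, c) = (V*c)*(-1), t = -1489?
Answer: 353207/22618920449059 ≈ 1.5616e-8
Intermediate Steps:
D(V, c) = -V*c
p = -14452701/3532070 (p = 10413*(-1/3210) - 8397*1/9903 = -3471/1070 - 2799/3301 = -14452701/3532070 ≈ -4.0919)
m = 22618920449059/353207 (m = (-1489 - 14452701/3532070)*(-1*(-32)*113 - 46506) = -5273704931*(3616 - 46506)/3532070 = -5273704931/3532070*(-42890) = 22618920449059/353207 ≈ 6.4039e+7)
1/m = 1/(22618920449059/353207) = 353207/22618920449059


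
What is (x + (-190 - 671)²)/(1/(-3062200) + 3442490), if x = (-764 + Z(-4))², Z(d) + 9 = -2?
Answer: 4109307041200/10541592877999 ≈ 0.38982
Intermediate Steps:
Z(d) = -11 (Z(d) = -9 - 2 = -11)
x = 600625 (x = (-764 - 11)² = (-775)² = 600625)
(x + (-190 - 671)²)/(1/(-3062200) + 3442490) = (600625 + (-190 - 671)²)/(1/(-3062200) + 3442490) = (600625 + (-861)²)/(-1/3062200 + 3442490) = (600625 + 741321)/(10541592877999/3062200) = 1341946*(3062200/10541592877999) = 4109307041200/10541592877999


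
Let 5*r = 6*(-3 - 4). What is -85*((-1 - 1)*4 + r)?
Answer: 1394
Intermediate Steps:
r = -42/5 (r = (6*(-3 - 4))/5 = (6*(-7))/5 = (1/5)*(-42) = -42/5 ≈ -8.4000)
-85*((-1 - 1)*4 + r) = -85*((-1 - 1)*4 - 42/5) = -85*(-2*4 - 42/5) = -85*(-8 - 42/5) = -85*(-82/5) = 1394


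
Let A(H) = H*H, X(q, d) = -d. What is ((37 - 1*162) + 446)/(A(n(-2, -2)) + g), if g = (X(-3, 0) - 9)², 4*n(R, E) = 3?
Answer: 1712/435 ≈ 3.9356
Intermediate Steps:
n(R, E) = ¾ (n(R, E) = (¼)*3 = ¾)
A(H) = H²
g = 81 (g = (-1*0 - 9)² = (0 - 9)² = (-9)² = 81)
((37 - 1*162) + 446)/(A(n(-2, -2)) + g) = ((37 - 1*162) + 446)/((¾)² + 81) = ((37 - 162) + 446)/(9/16 + 81) = (-125 + 446)/(1305/16) = 321*(16/1305) = 1712/435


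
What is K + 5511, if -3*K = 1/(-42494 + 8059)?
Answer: 569313856/103305 ≈ 5511.0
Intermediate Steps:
K = 1/103305 (K = -1/(3*(-42494 + 8059)) = -⅓/(-34435) = -⅓*(-1/34435) = 1/103305 ≈ 9.6801e-6)
K + 5511 = 1/103305 + 5511 = 569313856/103305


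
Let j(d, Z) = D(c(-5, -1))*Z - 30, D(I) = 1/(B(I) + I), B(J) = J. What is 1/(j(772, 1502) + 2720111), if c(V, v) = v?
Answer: 1/2719330 ≈ 3.6774e-7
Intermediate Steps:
D(I) = 1/(2*I) (D(I) = 1/(I + I) = 1/(2*I))
j(d, Z) = -30 - Z/2 (j(d, Z) = ((½)/(-1))*Z - 30 = ((½)*(-1))*Z - 30 = -Z/2 - 30 = -30 - Z/2)
1/(j(772, 1502) + 2720111) = 1/((-30 - ½*1502) + 2720111) = 1/((-30 - 751) + 2720111) = 1/(-781 + 2720111) = 1/2719330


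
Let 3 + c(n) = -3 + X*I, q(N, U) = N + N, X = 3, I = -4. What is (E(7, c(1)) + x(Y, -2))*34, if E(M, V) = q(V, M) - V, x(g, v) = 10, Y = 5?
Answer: -272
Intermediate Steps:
q(N, U) = 2*N
c(n) = -18 (c(n) = -3 + (-3 + 3*(-4)) = -3 + (-3 - 12) = -3 - 15 = -18)
E(M, V) = V (E(M, V) = 2*V - V = V)
(E(7, c(1)) + x(Y, -2))*34 = (-18 + 10)*34 = -8*34 = -272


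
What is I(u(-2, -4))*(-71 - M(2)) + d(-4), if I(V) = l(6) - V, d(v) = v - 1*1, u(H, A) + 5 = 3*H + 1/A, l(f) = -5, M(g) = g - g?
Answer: -1795/4 ≈ -448.75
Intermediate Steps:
M(g) = 0
u(H, A) = -5 + 1/A + 3*H (u(H, A) = -5 + (3*H + 1/A) = -5 + (1/A + 3*H) = -5 + 1/A + 3*H)
d(v) = -1 + v (d(v) = v - 1 = -1 + v)
I(V) = -5 - V
I(u(-2, -4))*(-71 - M(2)) + d(-4) = (-5 - (-5 + 1/(-4) + 3*(-2)))*(-71 - 1*0) + (-1 - 4) = (-5 - (-5 - ¼ - 6))*(-71 + 0) - 5 = (-5 - 1*(-45/4))*(-71) - 5 = (-5 + 45/4)*(-71) - 5 = (25/4)*(-71) - 5 = -1775/4 - 5 = -1795/4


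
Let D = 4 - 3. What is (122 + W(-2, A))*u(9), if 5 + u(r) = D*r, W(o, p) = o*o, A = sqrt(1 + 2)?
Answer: 504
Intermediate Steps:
D = 1
A = sqrt(3) ≈ 1.7320
W(o, p) = o**2
u(r) = -5 + r (u(r) = -5 + 1*r = -5 + r)
(122 + W(-2, A))*u(9) = (122 + (-2)**2)*(-5 + 9) = (122 + 4)*4 = 126*4 = 504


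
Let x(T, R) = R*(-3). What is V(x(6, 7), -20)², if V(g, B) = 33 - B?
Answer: 2809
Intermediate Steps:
x(T, R) = -3*R
V(x(6, 7), -20)² = (33 - 1*(-20))² = (33 + 20)² = 53² = 2809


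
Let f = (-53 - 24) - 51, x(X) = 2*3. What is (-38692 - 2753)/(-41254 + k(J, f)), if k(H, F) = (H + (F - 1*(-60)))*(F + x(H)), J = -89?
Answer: 8289/4420 ≈ 1.8753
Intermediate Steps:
x(X) = 6
f = -128 (f = -77 - 51 = -128)
k(H, F) = (6 + F)*(60 + F + H) (k(H, F) = (H + (F - 1*(-60)))*(F + 6) = (H + (F + 60))*(6 + F) = (H + (60 + F))*(6 + F) = (60 + F + H)*(6 + F) = (6 + F)*(60 + F + H))
(-38692 - 2753)/(-41254 + k(J, f)) = (-38692 - 2753)/(-41254 + (360 + (-128)² + 6*(-89) + 66*(-128) - 128*(-89))) = -41445/(-41254 + (360 + 16384 - 534 - 8448 + 11392)) = -41445/(-41254 + 19154) = -41445/(-22100) = -41445*(-1/22100) = 8289/4420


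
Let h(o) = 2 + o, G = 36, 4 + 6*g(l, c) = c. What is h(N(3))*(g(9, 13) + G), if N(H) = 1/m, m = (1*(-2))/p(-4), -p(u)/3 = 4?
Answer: 300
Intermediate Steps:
p(u) = -12 (p(u) = -3*4 = -12)
g(l, c) = -2/3 + c/6
m = 1/6 (m = (1*(-2))/(-12) = -2*(-1/12) = 1/6 ≈ 0.16667)
N(H) = 6 (N(H) = 1/(1/6) = 6)
h(N(3))*(g(9, 13) + G) = (2 + 6)*((-2/3 + (1/6)*13) + 36) = 8*((-2/3 + 13/6) + 36) = 8*(3/2 + 36) = 8*(75/2) = 300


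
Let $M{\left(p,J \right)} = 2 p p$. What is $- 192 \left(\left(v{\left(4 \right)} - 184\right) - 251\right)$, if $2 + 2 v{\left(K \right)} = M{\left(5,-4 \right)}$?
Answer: $78912$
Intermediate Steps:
$M{\left(p,J \right)} = 2 p^{2}$
$v{\left(K \right)} = 24$ ($v{\left(K \right)} = -1 + \frac{2 \cdot 5^{2}}{2} = -1 + \frac{2 \cdot 25}{2} = -1 + \frac{1}{2} \cdot 50 = -1 + 25 = 24$)
$- 192 \left(\left(v{\left(4 \right)} - 184\right) - 251\right) = - 192 \left(\left(24 - 184\right) - 251\right) = - 192 \left(-160 - 251\right) = \left(-192\right) \left(-411\right) = 78912$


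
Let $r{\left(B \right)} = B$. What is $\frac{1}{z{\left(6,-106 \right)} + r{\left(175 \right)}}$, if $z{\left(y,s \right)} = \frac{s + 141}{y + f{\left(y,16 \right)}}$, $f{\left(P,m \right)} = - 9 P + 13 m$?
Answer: $\frac{32}{5607} \approx 0.0057072$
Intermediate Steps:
$z{\left(y,s \right)} = \frac{141 + s}{208 - 8 y}$ ($z{\left(y,s \right)} = \frac{s + 141}{y - \left(-208 + 9 y\right)} = \frac{141 + s}{y - \left(-208 + 9 y\right)} = \frac{141 + s}{208 - 8 y}$)
$\frac{1}{z{\left(6,-106 \right)} + r{\left(175 \right)}} = \frac{1}{\frac{-141 - -106}{8 \left(-26 + 6\right)} + 175} = \frac{1}{\frac{-141 + 106}{8 \left(-20\right)} + 175} = \frac{1}{\frac{1}{8} \left(- \frac{1}{20}\right) \left(-35\right) + 175} = \frac{1}{\frac{7}{32} + 175} = \frac{1}{\frac{5607}{32}} = \frac{32}{5607}$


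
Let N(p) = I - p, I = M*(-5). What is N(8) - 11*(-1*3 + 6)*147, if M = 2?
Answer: -4869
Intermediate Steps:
I = -10 (I = 2*(-5) = -10)
N(p) = -10 - p
N(8) - 11*(-1*3 + 6)*147 = (-10 - 1*8) - 11*(-1*3 + 6)*147 = (-10 - 8) - 11*(-3 + 6)*147 = -18 - 11*3*147 = -18 - 33*147 = -18 - 4851 = -4869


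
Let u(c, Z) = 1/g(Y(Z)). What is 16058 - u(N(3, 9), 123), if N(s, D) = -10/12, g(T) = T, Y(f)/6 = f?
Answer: 11850803/738 ≈ 16058.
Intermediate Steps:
Y(f) = 6*f
N(s, D) = -⅚ (N(s, D) = -10*1/12 = -⅚)
u(c, Z) = 1/(6*Z)
16058 - u(N(3, 9), 123) = 16058 - 1/(6*123) = 16058 - 1*1/738 = 16058 - 1/738 = 11850803/738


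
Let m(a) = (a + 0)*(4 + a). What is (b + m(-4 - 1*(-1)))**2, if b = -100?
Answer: 10609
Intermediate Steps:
m(a) = a*(4 + a)
(b + m(-4 - 1*(-1)))**2 = (-100 + (-4 - 1*(-1))*(4 + (-4 - 1*(-1))))**2 = (-100 + (-4 + 1)*(4 + (-4 + 1)))**2 = (-100 - 3*(4 - 3))**2 = (-100 - 3*1)**2 = (-100 - 3)**2 = (-103)**2 = 10609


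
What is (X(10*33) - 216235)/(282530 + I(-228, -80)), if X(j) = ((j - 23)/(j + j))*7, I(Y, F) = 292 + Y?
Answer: -142712951/186512040 ≈ -0.76517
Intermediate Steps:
X(j) = 7*(-23 + j)/(2*j) (X(j) = ((-23 + j)/((2*j)))*7 = ((-23 + j)*(1/(2*j)))*7 = ((-23 + j)/(2*j))*7 = 7*(-23 + j)/(2*j))
(X(10*33) - 216235)/(282530 + I(-228, -80)) = (7*(-23 + 10*33)/(2*((10*33))) - 216235)/(282530 + (292 - 228)) = ((7/2)*(-23 + 330)/330 - 216235)/(282530 + 64) = ((7/2)*(1/330)*307 - 216235)/282594 = (2149/660 - 216235)*(1/282594) = -142712951/660*1/282594 = -142712951/186512040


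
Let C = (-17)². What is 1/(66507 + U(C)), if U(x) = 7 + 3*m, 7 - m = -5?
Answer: 1/66550 ≈ 1.5026e-5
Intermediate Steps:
m = 12 (m = 7 - 1*(-5) = 7 + 5 = 12)
C = 289
U(x) = 43 (U(x) = 7 + 3*12 = 7 + 36 = 43)
1/(66507 + U(C)) = 1/(66507 + 43) = 1/66550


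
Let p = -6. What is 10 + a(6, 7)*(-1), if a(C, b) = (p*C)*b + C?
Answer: 256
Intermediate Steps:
a(C, b) = C - 6*C*b (a(C, b) = (-6*C)*b + C = -6*C*b + C = C - 6*C*b)
10 + a(6, 7)*(-1) = 10 + (6*(1 - 6*7))*(-1) = 10 + (6*(1 - 42))*(-1) = 10 + (6*(-41))*(-1) = 10 - 246*(-1) = 10 + 246 = 256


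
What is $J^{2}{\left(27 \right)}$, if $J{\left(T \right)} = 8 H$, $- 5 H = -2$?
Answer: $\frac{256}{25} \approx 10.24$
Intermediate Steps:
$H = \frac{2}{5}$ ($H = \left(- \frac{1}{5}\right) \left(-2\right) = \frac{2}{5} \approx 0.4$)
$J{\left(T \right)} = \frac{16}{5}$ ($J{\left(T \right)} = 8 \cdot \frac{2}{5} = \frac{16}{5}$)
$J^{2}{\left(27 \right)} = \left(\frac{16}{5}\right)^{2} = \frac{256}{25}$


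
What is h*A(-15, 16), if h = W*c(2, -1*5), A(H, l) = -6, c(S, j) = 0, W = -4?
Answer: 0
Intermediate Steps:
h = 0 (h = -4*0 = 0)
h*A(-15, 16) = 0*(-6) = 0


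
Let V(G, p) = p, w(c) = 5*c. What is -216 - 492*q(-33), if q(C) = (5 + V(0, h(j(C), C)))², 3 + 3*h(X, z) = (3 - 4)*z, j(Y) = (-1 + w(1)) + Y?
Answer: -110916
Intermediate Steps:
j(Y) = 4 + Y (j(Y) = (-1 + 5*1) + Y = (-1 + 5) + Y = 4 + Y)
h(X, z) = -1 - z/3 (h(X, z) = -1 + ((3 - 4)*z)/3 = -1 + (-z)/3 = -1 - z/3)
q(C) = (4 - C/3)² (q(C) = (5 + (-1 - C/3))² = (4 - C/3)²)
-216 - 492*q(-33) = -216 - 164*(-12 - 33)²/3 = -216 - 164*(-45)²/3 = -216 - 164*2025/3 = -216 - 492*225 = -216 - 110700 = -110916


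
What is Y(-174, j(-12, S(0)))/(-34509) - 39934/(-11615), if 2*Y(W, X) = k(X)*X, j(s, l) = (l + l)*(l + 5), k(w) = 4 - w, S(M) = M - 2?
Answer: 459732482/133607345 ≈ 3.4409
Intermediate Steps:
S(M) = -2 + M
j(s, l) = 2*l*(5 + l) (j(s, l) = (2*l)*(5 + l) = 2*l*(5 + l))
Y(W, X) = X*(4 - X)/2 (Y(W, X) = ((4 - X)*X)/2 = (X*(4 - X))/2 = X*(4 - X)/2)
Y(-174, j(-12, S(0)))/(-34509) - 39934/(-11615) = ((2*(-2 + 0)*(5 + (-2 + 0)))*(4 - 2*(-2 + 0)*(5 + (-2 + 0)))/2)/(-34509) - 39934/(-11615) = ((2*(-2)*(5 - 2))*(4 - 2*(-2)*(5 - 2))/2)*(-1/34509) - 39934*(-1/11615) = ((2*(-2)*3)*(4 - 2*(-2)*3)/2)*(-1/34509) + 39934/11615 = ((½)*(-12)*(4 - 1*(-12)))*(-1/34509) + 39934/11615 = ((½)*(-12)*(4 + 12))*(-1/34509) + 39934/11615 = ((½)*(-12)*16)*(-1/34509) + 39934/11615 = -96*(-1/34509) + 39934/11615 = 32/11503 + 39934/11615 = 459732482/133607345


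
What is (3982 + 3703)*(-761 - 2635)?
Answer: -26098260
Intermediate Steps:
(3982 + 3703)*(-761 - 2635) = 7685*(-3396) = -26098260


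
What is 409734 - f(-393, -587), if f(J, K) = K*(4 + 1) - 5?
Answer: 412674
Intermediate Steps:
f(J, K) = -5 + 5*K (f(J, K) = K*5 - 5 = 5*K - 5 = -5 + 5*K)
409734 - f(-393, -587) = 409734 - (-5 + 5*(-587)) = 409734 - (-5 - 2935) = 409734 - 1*(-2940) = 409734 + 2940 = 412674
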